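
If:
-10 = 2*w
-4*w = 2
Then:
No Solution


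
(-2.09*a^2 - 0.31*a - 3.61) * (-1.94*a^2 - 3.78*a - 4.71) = 4.0546*a^4 + 8.5016*a^3 + 18.0191*a^2 + 15.1059*a + 17.0031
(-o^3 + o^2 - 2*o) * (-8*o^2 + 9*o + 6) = 8*o^5 - 17*o^4 + 19*o^3 - 12*o^2 - 12*o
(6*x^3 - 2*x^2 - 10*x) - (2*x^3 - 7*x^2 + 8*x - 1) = 4*x^3 + 5*x^2 - 18*x + 1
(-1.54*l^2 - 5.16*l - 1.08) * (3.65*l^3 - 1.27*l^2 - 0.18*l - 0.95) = -5.621*l^5 - 16.8782*l^4 + 2.8884*l^3 + 3.7634*l^2 + 5.0964*l + 1.026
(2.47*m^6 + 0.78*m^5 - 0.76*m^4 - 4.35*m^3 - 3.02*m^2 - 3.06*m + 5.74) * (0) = 0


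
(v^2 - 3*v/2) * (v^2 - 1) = v^4 - 3*v^3/2 - v^2 + 3*v/2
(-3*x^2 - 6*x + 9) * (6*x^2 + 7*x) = -18*x^4 - 57*x^3 + 12*x^2 + 63*x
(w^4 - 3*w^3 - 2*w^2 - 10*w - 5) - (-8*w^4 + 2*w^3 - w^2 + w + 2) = 9*w^4 - 5*w^3 - w^2 - 11*w - 7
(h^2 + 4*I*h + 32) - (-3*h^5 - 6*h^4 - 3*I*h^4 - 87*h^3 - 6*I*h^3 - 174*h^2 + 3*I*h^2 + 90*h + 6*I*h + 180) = 3*h^5 + 6*h^4 + 3*I*h^4 + 87*h^3 + 6*I*h^3 + 175*h^2 - 3*I*h^2 - 90*h - 2*I*h - 148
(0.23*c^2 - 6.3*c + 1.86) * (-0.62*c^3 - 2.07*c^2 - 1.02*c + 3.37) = -0.1426*c^5 + 3.4299*c^4 + 11.6532*c^3 + 3.3509*c^2 - 23.1282*c + 6.2682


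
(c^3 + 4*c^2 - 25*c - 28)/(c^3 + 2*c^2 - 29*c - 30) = (c^2 + 3*c - 28)/(c^2 + c - 30)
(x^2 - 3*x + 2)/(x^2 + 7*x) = (x^2 - 3*x + 2)/(x*(x + 7))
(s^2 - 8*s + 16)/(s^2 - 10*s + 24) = (s - 4)/(s - 6)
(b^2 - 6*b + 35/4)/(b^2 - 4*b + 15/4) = (2*b - 7)/(2*b - 3)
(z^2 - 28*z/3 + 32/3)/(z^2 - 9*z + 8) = (z - 4/3)/(z - 1)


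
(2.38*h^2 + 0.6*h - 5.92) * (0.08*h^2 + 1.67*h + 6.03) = 0.1904*h^4 + 4.0226*h^3 + 14.8798*h^2 - 6.2684*h - 35.6976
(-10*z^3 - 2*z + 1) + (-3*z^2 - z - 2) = -10*z^3 - 3*z^2 - 3*z - 1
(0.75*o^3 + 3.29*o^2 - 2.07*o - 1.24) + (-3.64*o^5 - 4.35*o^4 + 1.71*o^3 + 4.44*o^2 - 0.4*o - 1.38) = -3.64*o^5 - 4.35*o^4 + 2.46*o^3 + 7.73*o^2 - 2.47*o - 2.62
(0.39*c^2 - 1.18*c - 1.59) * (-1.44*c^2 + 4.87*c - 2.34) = -0.5616*c^4 + 3.5985*c^3 - 4.3696*c^2 - 4.9821*c + 3.7206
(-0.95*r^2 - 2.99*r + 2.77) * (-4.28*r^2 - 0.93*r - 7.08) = 4.066*r^4 + 13.6807*r^3 - 2.3489*r^2 + 18.5931*r - 19.6116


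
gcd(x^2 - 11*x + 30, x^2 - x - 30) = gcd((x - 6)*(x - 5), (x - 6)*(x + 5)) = x - 6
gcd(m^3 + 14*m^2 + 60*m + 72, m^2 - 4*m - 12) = m + 2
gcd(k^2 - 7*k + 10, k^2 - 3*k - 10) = k - 5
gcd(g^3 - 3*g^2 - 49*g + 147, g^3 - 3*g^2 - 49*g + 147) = g^3 - 3*g^2 - 49*g + 147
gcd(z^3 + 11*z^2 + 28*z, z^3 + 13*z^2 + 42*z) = z^2 + 7*z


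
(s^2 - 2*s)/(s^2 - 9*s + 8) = s*(s - 2)/(s^2 - 9*s + 8)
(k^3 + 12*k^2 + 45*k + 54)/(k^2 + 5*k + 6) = (k^2 + 9*k + 18)/(k + 2)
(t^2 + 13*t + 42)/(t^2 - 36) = (t + 7)/(t - 6)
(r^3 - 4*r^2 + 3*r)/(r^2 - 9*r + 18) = r*(r - 1)/(r - 6)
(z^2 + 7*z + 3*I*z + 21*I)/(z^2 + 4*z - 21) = (z + 3*I)/(z - 3)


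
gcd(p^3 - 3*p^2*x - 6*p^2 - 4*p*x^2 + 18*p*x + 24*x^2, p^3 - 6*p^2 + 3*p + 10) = 1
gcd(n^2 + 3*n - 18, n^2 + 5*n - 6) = n + 6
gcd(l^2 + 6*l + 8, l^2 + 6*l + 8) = l^2 + 6*l + 8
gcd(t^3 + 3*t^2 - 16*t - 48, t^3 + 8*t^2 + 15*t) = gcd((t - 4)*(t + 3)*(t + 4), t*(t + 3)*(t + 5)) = t + 3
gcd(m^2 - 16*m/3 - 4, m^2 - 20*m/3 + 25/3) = 1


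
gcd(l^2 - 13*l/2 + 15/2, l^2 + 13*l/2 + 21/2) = 1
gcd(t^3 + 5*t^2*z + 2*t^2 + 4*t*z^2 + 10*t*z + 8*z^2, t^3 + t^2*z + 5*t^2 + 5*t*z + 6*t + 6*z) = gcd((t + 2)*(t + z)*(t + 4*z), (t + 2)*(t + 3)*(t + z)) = t^2 + t*z + 2*t + 2*z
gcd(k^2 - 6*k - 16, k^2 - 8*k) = k - 8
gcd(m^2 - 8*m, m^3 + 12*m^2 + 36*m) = m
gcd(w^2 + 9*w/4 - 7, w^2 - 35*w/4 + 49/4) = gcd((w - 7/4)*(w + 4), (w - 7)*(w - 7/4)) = w - 7/4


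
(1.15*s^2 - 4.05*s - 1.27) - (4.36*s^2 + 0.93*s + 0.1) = -3.21*s^2 - 4.98*s - 1.37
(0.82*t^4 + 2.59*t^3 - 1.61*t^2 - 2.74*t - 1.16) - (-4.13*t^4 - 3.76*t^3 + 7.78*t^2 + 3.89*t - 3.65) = 4.95*t^4 + 6.35*t^3 - 9.39*t^2 - 6.63*t + 2.49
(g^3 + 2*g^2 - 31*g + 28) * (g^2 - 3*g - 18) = g^5 - g^4 - 55*g^3 + 85*g^2 + 474*g - 504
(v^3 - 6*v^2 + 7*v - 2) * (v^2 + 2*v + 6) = v^5 - 4*v^4 + v^3 - 24*v^2 + 38*v - 12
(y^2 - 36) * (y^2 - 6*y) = y^4 - 6*y^3 - 36*y^2 + 216*y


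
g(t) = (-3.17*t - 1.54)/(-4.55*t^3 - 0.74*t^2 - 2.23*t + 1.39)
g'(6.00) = -0.01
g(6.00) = 0.02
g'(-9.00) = 0.00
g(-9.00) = 0.01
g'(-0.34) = -1.72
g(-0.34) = -0.21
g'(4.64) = -0.01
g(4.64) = 0.03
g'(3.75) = -0.03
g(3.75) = 0.05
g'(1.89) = -0.22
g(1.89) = 0.21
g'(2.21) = -0.14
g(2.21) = 0.15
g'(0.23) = -16.25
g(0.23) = -2.90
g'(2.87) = -0.06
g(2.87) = 0.09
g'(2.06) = -0.17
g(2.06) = 0.17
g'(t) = (-3.17*t - 1.54)*(13.65*t^2 + 1.48*t + 2.23)/(-4.55*t^3 - 0.74*t^2 - 2.23*t + 1.39)^2 - 3.17/(-4.55*t^3 - 0.74*t^2 - 2.23*t + 1.39)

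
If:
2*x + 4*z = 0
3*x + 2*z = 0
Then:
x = 0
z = 0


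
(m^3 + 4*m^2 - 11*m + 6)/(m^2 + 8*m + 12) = (m^2 - 2*m + 1)/(m + 2)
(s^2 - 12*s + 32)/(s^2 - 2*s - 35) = (-s^2 + 12*s - 32)/(-s^2 + 2*s + 35)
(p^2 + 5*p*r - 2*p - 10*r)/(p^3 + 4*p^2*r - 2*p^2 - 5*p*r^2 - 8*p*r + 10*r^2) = 1/(p - r)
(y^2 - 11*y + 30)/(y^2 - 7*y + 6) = (y - 5)/(y - 1)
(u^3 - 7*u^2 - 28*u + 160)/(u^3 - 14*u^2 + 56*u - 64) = (u + 5)/(u - 2)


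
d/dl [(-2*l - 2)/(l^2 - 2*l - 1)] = 2*(-l^2 + 2*l + 2*(l - 1)*(l + 1) + 1)/(-l^2 + 2*l + 1)^2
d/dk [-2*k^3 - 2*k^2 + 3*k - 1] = -6*k^2 - 4*k + 3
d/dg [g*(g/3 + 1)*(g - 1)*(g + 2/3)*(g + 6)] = 5*g^4/3 + 104*g^3/9 + 43*g^2/3 - 8*g - 4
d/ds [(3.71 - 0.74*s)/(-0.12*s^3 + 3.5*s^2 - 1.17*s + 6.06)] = (-0.1776*s^3 + 3.9256*s^2 - 25.97*s - 0.1437)/(0.0144*s^6 - 0.84*s^5 + 12.5308*s^4 - 9.6444*s^3 + 43.7889*s^2 - 14.1804*s + 36.7236)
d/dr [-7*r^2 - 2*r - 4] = -14*r - 2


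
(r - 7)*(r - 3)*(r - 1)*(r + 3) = r^4 - 8*r^3 - 2*r^2 + 72*r - 63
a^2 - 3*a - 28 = (a - 7)*(a + 4)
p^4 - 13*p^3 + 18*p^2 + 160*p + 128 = (p - 8)^2*(p + 1)*(p + 2)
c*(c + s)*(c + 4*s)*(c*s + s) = c^4*s + 5*c^3*s^2 + c^3*s + 4*c^2*s^3 + 5*c^2*s^2 + 4*c*s^3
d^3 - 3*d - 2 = (d - 2)*(d + 1)^2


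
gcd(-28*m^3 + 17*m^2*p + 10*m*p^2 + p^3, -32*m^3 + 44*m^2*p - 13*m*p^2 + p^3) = -m + p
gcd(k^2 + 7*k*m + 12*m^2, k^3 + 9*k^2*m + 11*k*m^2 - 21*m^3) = k + 3*m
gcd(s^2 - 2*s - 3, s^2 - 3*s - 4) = s + 1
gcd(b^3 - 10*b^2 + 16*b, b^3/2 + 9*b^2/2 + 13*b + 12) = 1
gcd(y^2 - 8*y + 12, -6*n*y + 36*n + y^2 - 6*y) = y - 6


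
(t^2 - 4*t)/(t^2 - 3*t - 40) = t*(4 - t)/(-t^2 + 3*t + 40)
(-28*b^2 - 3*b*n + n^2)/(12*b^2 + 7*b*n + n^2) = (-7*b + n)/(3*b + n)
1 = 1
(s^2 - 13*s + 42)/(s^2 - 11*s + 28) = (s - 6)/(s - 4)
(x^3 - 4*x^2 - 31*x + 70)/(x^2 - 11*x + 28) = (x^2 + 3*x - 10)/(x - 4)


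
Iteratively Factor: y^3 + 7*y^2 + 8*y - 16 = (y + 4)*(y^2 + 3*y - 4) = (y - 1)*(y + 4)*(y + 4)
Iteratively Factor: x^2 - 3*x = (x)*(x - 3)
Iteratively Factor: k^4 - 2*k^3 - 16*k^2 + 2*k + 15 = (k + 3)*(k^3 - 5*k^2 - k + 5) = (k + 1)*(k + 3)*(k^2 - 6*k + 5) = (k - 1)*(k + 1)*(k + 3)*(k - 5)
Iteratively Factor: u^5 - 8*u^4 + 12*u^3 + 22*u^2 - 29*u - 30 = (u + 1)*(u^4 - 9*u^3 + 21*u^2 + u - 30) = (u - 5)*(u + 1)*(u^3 - 4*u^2 + u + 6) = (u - 5)*(u + 1)^2*(u^2 - 5*u + 6) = (u - 5)*(u - 3)*(u + 1)^2*(u - 2)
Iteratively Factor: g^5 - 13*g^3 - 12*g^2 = (g)*(g^4 - 13*g^2 - 12*g) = g*(g + 3)*(g^3 - 3*g^2 - 4*g) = g^2*(g + 3)*(g^2 - 3*g - 4) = g^2*(g + 1)*(g + 3)*(g - 4)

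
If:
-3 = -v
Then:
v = 3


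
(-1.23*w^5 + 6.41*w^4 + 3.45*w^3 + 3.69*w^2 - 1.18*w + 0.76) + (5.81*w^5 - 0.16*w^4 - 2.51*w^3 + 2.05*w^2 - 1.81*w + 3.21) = 4.58*w^5 + 6.25*w^4 + 0.94*w^3 + 5.74*w^2 - 2.99*w + 3.97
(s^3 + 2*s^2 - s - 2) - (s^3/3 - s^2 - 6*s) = 2*s^3/3 + 3*s^2 + 5*s - 2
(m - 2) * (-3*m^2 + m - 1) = -3*m^3 + 7*m^2 - 3*m + 2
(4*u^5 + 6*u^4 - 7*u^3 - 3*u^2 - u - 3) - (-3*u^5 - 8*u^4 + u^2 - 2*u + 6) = 7*u^5 + 14*u^4 - 7*u^3 - 4*u^2 + u - 9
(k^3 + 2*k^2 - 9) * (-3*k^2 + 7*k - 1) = -3*k^5 + k^4 + 13*k^3 + 25*k^2 - 63*k + 9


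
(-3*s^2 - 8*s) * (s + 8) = -3*s^3 - 32*s^2 - 64*s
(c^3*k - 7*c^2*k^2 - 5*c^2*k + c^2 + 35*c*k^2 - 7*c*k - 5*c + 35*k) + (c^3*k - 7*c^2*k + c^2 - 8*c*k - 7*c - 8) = 2*c^3*k - 7*c^2*k^2 - 12*c^2*k + 2*c^2 + 35*c*k^2 - 15*c*k - 12*c + 35*k - 8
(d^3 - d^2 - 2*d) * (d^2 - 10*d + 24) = d^5 - 11*d^4 + 32*d^3 - 4*d^2 - 48*d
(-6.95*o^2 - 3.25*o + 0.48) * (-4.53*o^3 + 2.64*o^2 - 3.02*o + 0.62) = 31.4835*o^5 - 3.6255*o^4 + 10.2346*o^3 + 6.7732*o^2 - 3.4646*o + 0.2976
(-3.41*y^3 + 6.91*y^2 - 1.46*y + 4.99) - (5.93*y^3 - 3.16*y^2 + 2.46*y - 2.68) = -9.34*y^3 + 10.07*y^2 - 3.92*y + 7.67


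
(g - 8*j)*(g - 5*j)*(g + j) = g^3 - 12*g^2*j + 27*g*j^2 + 40*j^3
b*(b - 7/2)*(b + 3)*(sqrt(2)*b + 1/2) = sqrt(2)*b^4 - sqrt(2)*b^3/2 + b^3/2 - 21*sqrt(2)*b^2/2 - b^2/4 - 21*b/4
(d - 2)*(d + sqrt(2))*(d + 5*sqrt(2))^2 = d^4 - 2*d^3 + 11*sqrt(2)*d^3 - 22*sqrt(2)*d^2 + 70*d^2 - 140*d + 50*sqrt(2)*d - 100*sqrt(2)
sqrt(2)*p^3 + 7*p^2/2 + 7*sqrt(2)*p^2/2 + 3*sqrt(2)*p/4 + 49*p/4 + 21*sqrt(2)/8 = (p + 7/2)*(p + 3*sqrt(2)/2)*(sqrt(2)*p + 1/2)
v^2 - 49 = (v - 7)*(v + 7)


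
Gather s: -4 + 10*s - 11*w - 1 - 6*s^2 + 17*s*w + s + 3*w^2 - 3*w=-6*s^2 + s*(17*w + 11) + 3*w^2 - 14*w - 5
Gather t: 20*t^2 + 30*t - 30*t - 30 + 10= 20*t^2 - 20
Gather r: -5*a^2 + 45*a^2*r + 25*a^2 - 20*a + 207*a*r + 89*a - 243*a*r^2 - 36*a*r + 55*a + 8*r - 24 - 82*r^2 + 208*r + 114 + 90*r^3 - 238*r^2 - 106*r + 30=20*a^2 + 124*a + 90*r^3 + r^2*(-243*a - 320) + r*(45*a^2 + 171*a + 110) + 120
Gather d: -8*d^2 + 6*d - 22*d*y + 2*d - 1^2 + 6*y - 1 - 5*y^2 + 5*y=-8*d^2 + d*(8 - 22*y) - 5*y^2 + 11*y - 2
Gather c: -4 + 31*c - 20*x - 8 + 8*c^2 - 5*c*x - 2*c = 8*c^2 + c*(29 - 5*x) - 20*x - 12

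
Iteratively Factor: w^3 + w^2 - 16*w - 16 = (w + 4)*(w^2 - 3*w - 4) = (w + 1)*(w + 4)*(w - 4)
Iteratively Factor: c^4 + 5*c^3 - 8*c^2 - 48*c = (c + 4)*(c^3 + c^2 - 12*c) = (c + 4)^2*(c^2 - 3*c) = c*(c + 4)^2*(c - 3)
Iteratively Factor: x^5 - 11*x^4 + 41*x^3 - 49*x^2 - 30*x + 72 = (x - 2)*(x^4 - 9*x^3 + 23*x^2 - 3*x - 36) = (x - 3)*(x - 2)*(x^3 - 6*x^2 + 5*x + 12) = (x - 3)^2*(x - 2)*(x^2 - 3*x - 4) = (x - 3)^2*(x - 2)*(x + 1)*(x - 4)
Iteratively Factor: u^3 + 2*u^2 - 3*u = (u)*(u^2 + 2*u - 3) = u*(u + 3)*(u - 1)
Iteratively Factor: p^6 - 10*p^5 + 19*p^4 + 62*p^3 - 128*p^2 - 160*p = (p)*(p^5 - 10*p^4 + 19*p^3 + 62*p^2 - 128*p - 160) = p*(p - 4)*(p^4 - 6*p^3 - 5*p^2 + 42*p + 40) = p*(p - 4)^2*(p^3 - 2*p^2 - 13*p - 10) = p*(p - 4)^2*(p + 2)*(p^2 - 4*p - 5) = p*(p - 4)^2*(p + 1)*(p + 2)*(p - 5)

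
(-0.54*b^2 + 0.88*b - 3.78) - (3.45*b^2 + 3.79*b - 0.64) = -3.99*b^2 - 2.91*b - 3.14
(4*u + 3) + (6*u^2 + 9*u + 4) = 6*u^2 + 13*u + 7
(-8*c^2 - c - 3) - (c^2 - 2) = -9*c^2 - c - 1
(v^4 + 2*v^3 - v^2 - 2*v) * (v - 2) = v^5 - 5*v^3 + 4*v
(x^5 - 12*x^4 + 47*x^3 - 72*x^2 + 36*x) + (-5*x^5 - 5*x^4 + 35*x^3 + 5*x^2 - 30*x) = -4*x^5 - 17*x^4 + 82*x^3 - 67*x^2 + 6*x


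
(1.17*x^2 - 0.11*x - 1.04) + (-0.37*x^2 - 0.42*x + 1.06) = 0.8*x^2 - 0.53*x + 0.02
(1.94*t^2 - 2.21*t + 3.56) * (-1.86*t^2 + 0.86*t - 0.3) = -3.6084*t^4 + 5.779*t^3 - 9.1042*t^2 + 3.7246*t - 1.068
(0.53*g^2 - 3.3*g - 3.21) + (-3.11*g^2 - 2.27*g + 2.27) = -2.58*g^2 - 5.57*g - 0.94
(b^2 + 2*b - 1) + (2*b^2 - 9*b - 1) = 3*b^2 - 7*b - 2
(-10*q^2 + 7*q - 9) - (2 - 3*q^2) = -7*q^2 + 7*q - 11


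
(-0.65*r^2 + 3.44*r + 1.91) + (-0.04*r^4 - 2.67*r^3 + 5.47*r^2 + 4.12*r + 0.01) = -0.04*r^4 - 2.67*r^3 + 4.82*r^2 + 7.56*r + 1.92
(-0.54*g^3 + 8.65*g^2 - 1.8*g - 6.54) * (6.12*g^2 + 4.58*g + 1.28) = -3.3048*g^5 + 50.4648*g^4 + 27.9098*g^3 - 37.1968*g^2 - 32.2572*g - 8.3712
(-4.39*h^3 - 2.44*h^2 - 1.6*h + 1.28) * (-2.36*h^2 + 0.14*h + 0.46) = 10.3604*h^5 + 5.1438*h^4 + 1.415*h^3 - 4.3672*h^2 - 0.5568*h + 0.5888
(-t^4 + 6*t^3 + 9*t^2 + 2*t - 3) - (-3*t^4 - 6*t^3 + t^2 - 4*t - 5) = 2*t^4 + 12*t^3 + 8*t^2 + 6*t + 2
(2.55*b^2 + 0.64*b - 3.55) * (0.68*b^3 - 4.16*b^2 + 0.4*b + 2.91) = 1.734*b^5 - 10.1728*b^4 - 4.0564*b^3 + 22.4445*b^2 + 0.4424*b - 10.3305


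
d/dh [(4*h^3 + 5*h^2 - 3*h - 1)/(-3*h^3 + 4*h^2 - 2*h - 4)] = (31*h^4 - 34*h^3 - 55*h^2 - 32*h + 10)/(9*h^6 - 24*h^5 + 28*h^4 + 8*h^3 - 28*h^2 + 16*h + 16)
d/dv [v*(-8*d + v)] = -8*d + 2*v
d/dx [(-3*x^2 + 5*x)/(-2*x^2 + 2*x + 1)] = (4*x^2 - 6*x + 5)/(4*x^4 - 8*x^3 + 4*x + 1)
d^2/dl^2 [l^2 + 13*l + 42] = 2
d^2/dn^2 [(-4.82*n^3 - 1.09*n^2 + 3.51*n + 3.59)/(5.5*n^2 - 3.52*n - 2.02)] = (-5.6843418860808e-14*n^4 - 56.3936560000001*n^3 + 373.292832*n^2 - 301.042968*n + 109.922592)/(166.375*n^6 - 319.44*n^5 + 21.1266*n^4 + 191.028992*n^3 - 7.759224*n^2 - 43.089024*n - 8.242408)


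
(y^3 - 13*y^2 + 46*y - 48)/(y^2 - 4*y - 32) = (y^2 - 5*y + 6)/(y + 4)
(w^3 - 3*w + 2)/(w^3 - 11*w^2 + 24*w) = (w^3 - 3*w + 2)/(w*(w^2 - 11*w + 24))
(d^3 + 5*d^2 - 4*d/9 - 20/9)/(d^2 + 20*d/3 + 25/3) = (9*d^2 - 4)/(3*(3*d + 5))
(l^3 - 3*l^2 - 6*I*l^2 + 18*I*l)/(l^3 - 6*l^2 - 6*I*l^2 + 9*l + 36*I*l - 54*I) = l/(l - 3)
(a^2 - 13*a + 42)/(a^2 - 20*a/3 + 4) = 3*(a - 7)/(3*a - 2)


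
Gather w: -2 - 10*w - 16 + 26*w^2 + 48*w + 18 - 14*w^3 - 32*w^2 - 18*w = -14*w^3 - 6*w^2 + 20*w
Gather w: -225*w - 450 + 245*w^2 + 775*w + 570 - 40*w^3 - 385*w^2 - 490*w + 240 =-40*w^3 - 140*w^2 + 60*w + 360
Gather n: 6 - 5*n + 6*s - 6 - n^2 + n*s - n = -n^2 + n*(s - 6) + 6*s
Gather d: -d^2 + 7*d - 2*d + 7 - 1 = -d^2 + 5*d + 6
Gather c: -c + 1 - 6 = -c - 5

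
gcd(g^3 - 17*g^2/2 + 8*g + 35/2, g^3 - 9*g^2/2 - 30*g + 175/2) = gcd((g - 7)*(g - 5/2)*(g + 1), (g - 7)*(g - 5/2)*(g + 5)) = g^2 - 19*g/2 + 35/2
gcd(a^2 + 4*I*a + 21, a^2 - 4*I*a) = 1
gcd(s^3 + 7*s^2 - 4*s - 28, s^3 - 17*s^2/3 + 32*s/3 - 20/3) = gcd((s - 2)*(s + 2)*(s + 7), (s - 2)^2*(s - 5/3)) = s - 2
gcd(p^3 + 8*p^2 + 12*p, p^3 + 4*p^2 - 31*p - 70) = p + 2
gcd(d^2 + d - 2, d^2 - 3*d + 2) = d - 1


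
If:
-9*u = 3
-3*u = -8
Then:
No Solution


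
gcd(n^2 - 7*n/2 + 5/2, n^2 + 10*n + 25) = 1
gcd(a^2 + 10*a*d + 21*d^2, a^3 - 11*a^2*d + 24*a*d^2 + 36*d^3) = 1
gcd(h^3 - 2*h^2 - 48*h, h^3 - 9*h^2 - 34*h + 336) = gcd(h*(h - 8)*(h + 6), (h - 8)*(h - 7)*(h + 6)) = h^2 - 2*h - 48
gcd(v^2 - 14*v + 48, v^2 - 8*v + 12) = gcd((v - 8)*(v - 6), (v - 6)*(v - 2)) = v - 6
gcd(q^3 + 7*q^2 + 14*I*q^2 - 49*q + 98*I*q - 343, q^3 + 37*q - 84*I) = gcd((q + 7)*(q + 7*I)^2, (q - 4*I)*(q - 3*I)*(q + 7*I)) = q + 7*I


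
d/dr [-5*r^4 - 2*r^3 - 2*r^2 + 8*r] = -20*r^3 - 6*r^2 - 4*r + 8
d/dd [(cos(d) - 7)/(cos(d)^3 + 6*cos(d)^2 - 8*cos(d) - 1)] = (-165*cos(d) - 15*cos(2*d) + cos(3*d) + 99)*sin(d)/(2*(cos(d)^3 + 6*cos(d)^2 - 8*cos(d) - 1)^2)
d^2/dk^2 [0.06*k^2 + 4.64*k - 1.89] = 0.120000000000000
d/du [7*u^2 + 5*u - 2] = 14*u + 5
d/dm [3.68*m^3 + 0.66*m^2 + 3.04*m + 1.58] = 11.04*m^2 + 1.32*m + 3.04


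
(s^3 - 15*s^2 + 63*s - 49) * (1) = s^3 - 15*s^2 + 63*s - 49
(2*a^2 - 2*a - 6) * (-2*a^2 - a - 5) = -4*a^4 + 2*a^3 + 4*a^2 + 16*a + 30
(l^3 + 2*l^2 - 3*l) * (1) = l^3 + 2*l^2 - 3*l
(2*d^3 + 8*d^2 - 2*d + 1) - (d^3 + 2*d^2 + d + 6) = d^3 + 6*d^2 - 3*d - 5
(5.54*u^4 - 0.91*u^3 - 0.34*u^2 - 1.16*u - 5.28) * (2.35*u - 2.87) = 13.019*u^5 - 18.0383*u^4 + 1.8127*u^3 - 1.7502*u^2 - 9.0788*u + 15.1536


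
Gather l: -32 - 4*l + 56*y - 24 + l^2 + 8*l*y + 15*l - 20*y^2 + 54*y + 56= l^2 + l*(8*y + 11) - 20*y^2 + 110*y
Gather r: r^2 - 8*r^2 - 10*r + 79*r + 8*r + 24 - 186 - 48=-7*r^2 + 77*r - 210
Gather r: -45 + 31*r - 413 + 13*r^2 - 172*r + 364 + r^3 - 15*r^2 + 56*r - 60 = r^3 - 2*r^2 - 85*r - 154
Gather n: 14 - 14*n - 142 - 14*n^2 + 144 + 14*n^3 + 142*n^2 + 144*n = 14*n^3 + 128*n^2 + 130*n + 16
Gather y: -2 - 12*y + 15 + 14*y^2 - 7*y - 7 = 14*y^2 - 19*y + 6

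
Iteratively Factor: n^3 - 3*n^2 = (n - 3)*(n^2) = n*(n - 3)*(n)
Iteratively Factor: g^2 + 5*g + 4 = (g + 1)*(g + 4)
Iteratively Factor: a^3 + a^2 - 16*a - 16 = (a - 4)*(a^2 + 5*a + 4) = (a - 4)*(a + 4)*(a + 1)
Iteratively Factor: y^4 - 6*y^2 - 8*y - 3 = (y - 3)*(y^3 + 3*y^2 + 3*y + 1) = (y - 3)*(y + 1)*(y^2 + 2*y + 1) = (y - 3)*(y + 1)^2*(y + 1)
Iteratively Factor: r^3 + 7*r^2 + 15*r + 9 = (r + 1)*(r^2 + 6*r + 9) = (r + 1)*(r + 3)*(r + 3)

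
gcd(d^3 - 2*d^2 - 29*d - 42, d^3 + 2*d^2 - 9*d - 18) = d^2 + 5*d + 6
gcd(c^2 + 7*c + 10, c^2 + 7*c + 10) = c^2 + 7*c + 10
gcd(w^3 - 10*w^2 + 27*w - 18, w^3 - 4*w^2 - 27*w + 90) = w^2 - 9*w + 18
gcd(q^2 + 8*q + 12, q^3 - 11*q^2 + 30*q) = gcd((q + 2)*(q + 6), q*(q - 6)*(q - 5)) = 1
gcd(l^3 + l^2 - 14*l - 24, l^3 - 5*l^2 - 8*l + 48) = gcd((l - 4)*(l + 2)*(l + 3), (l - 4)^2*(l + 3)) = l^2 - l - 12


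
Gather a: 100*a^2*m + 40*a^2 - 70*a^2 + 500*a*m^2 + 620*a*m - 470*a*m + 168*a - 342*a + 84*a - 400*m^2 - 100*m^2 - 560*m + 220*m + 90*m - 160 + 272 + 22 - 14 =a^2*(100*m - 30) + a*(500*m^2 + 150*m - 90) - 500*m^2 - 250*m + 120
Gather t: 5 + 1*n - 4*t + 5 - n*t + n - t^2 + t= 2*n - t^2 + t*(-n - 3) + 10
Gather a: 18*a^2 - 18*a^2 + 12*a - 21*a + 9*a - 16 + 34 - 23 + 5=0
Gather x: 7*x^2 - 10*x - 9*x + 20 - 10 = 7*x^2 - 19*x + 10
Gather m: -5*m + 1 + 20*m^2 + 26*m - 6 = 20*m^2 + 21*m - 5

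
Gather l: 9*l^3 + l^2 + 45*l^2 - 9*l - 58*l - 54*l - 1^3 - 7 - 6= 9*l^3 + 46*l^2 - 121*l - 14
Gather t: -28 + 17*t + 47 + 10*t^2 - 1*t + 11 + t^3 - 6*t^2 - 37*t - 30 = t^3 + 4*t^2 - 21*t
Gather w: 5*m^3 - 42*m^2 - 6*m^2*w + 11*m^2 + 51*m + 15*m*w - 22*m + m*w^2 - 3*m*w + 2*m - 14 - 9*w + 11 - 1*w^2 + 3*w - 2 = 5*m^3 - 31*m^2 + 31*m + w^2*(m - 1) + w*(-6*m^2 + 12*m - 6) - 5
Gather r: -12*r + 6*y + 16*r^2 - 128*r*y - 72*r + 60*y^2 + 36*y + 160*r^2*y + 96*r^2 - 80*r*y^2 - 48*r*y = r^2*(160*y + 112) + r*(-80*y^2 - 176*y - 84) + 60*y^2 + 42*y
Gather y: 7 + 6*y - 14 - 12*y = -6*y - 7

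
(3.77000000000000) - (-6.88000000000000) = 10.6500000000000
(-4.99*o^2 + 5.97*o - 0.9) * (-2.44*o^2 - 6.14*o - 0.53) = 12.1756*o^4 + 16.0718*o^3 - 31.8151*o^2 + 2.3619*o + 0.477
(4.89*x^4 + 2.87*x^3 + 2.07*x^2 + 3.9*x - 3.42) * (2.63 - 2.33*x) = -11.3937*x^5 + 6.1736*x^4 + 2.725*x^3 - 3.6429*x^2 + 18.2256*x - 8.9946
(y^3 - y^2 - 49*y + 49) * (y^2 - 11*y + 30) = y^5 - 12*y^4 - 8*y^3 + 558*y^2 - 2009*y + 1470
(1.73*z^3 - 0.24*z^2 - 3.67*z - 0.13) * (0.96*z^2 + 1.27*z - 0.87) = 1.6608*z^5 + 1.9667*z^4 - 5.3331*z^3 - 4.5769*z^2 + 3.0278*z + 0.1131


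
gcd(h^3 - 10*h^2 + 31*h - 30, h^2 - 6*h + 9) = h - 3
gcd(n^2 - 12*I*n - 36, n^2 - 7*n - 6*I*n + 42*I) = n - 6*I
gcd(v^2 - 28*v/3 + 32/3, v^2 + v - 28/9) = v - 4/3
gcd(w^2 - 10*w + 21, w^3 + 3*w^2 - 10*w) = 1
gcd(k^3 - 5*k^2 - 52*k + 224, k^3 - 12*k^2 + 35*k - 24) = k - 8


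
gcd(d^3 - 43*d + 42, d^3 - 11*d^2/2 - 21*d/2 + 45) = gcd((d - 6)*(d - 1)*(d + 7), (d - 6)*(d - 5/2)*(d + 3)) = d - 6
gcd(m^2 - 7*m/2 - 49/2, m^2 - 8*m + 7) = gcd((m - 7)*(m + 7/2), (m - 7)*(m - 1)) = m - 7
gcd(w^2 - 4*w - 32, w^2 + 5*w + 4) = w + 4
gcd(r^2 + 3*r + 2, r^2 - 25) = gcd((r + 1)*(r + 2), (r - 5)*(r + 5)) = 1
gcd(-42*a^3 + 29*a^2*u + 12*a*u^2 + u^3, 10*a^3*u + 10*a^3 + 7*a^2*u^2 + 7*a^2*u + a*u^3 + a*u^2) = 1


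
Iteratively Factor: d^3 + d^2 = (d)*(d^2 + d) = d^2*(d + 1)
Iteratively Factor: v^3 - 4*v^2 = (v)*(v^2 - 4*v) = v^2*(v - 4)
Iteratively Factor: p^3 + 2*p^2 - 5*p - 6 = (p - 2)*(p^2 + 4*p + 3) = (p - 2)*(p + 3)*(p + 1)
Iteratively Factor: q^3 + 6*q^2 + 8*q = (q + 4)*(q^2 + 2*q) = (q + 2)*(q + 4)*(q)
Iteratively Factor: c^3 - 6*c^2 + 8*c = (c)*(c^2 - 6*c + 8) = c*(c - 2)*(c - 4)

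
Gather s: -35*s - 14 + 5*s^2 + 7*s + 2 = 5*s^2 - 28*s - 12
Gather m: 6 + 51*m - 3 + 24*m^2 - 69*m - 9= 24*m^2 - 18*m - 6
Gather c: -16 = -16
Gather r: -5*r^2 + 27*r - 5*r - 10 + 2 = -5*r^2 + 22*r - 8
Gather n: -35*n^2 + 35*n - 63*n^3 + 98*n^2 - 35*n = -63*n^3 + 63*n^2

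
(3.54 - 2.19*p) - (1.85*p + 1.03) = 2.51 - 4.04*p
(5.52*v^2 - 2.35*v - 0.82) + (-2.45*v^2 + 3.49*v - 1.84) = 3.07*v^2 + 1.14*v - 2.66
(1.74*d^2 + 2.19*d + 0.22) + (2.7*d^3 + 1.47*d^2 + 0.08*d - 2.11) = 2.7*d^3 + 3.21*d^2 + 2.27*d - 1.89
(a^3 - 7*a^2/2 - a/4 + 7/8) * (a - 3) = a^4 - 13*a^3/2 + 41*a^2/4 + 13*a/8 - 21/8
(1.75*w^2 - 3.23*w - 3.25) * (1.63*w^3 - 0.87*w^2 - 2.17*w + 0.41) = 2.8525*w^5 - 6.7874*w^4 - 6.2849*w^3 + 10.5541*w^2 + 5.7282*w - 1.3325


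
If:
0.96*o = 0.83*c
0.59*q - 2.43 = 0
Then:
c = 1.1566265060241*o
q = 4.12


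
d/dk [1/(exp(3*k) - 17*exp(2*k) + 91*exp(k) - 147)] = (-3*exp(2*k) + 34*exp(k) - 91)*exp(k)/(exp(3*k) - 17*exp(2*k) + 91*exp(k) - 147)^2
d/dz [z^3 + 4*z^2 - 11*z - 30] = 3*z^2 + 8*z - 11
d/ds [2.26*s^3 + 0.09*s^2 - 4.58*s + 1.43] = 6.78*s^2 + 0.18*s - 4.58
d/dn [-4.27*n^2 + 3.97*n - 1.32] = 3.97 - 8.54*n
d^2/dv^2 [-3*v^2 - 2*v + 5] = -6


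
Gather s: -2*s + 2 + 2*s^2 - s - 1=2*s^2 - 3*s + 1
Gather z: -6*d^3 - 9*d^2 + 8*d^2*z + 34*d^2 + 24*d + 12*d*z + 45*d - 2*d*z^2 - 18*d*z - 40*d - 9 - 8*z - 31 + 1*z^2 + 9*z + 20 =-6*d^3 + 25*d^2 + 29*d + z^2*(1 - 2*d) + z*(8*d^2 - 6*d + 1) - 20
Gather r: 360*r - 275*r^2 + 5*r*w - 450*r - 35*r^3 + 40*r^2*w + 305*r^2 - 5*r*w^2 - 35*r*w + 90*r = -35*r^3 + r^2*(40*w + 30) + r*(-5*w^2 - 30*w)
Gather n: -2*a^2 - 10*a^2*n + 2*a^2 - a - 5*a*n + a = n*(-10*a^2 - 5*a)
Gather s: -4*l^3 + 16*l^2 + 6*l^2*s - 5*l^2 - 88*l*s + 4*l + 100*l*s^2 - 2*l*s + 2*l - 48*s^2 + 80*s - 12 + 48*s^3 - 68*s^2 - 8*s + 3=-4*l^3 + 11*l^2 + 6*l + 48*s^3 + s^2*(100*l - 116) + s*(6*l^2 - 90*l + 72) - 9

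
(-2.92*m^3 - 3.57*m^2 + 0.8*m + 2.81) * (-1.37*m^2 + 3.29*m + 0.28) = 4.0004*m^5 - 4.7159*m^4 - 13.6589*m^3 - 2.2173*m^2 + 9.4689*m + 0.7868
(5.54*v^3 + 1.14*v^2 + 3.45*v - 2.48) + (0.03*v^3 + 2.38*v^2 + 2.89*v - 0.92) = 5.57*v^3 + 3.52*v^2 + 6.34*v - 3.4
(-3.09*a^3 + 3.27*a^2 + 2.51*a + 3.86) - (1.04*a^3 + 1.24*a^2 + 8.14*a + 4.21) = -4.13*a^3 + 2.03*a^2 - 5.63*a - 0.35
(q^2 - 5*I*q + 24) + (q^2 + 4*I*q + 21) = 2*q^2 - I*q + 45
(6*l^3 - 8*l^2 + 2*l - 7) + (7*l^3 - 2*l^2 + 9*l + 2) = 13*l^3 - 10*l^2 + 11*l - 5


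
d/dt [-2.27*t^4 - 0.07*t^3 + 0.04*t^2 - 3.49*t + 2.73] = -9.08*t^3 - 0.21*t^2 + 0.08*t - 3.49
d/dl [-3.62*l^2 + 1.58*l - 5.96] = 1.58 - 7.24*l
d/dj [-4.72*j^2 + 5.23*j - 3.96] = 5.23 - 9.44*j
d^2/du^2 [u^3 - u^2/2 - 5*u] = 6*u - 1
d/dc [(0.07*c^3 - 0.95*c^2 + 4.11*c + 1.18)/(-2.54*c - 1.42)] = (-0.3556*c^3 + 2.1148*c^2 + 2.698*c - 2.839)/(6.4516*c^2 + 7.2136*c + 2.0164)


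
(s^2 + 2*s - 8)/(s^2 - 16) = (s - 2)/(s - 4)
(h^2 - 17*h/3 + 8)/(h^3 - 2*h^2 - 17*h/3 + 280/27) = 9*(h - 3)/(9*h^2 + 6*h - 35)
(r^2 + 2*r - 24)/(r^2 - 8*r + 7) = (r^2 + 2*r - 24)/(r^2 - 8*r + 7)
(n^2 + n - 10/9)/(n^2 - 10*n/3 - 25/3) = (n - 2/3)/(n - 5)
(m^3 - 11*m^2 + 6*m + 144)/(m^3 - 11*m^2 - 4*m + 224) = (m^2 - 3*m - 18)/(m^2 - 3*m - 28)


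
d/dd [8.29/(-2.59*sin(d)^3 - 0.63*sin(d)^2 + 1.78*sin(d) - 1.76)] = (64.4133*sin(d)^2 + 10.4454*sin(d) - 14.7562)*cos(d)/(2.59*sin(d)^3 + 0.63*sin(d)^2 - 1.78*sin(d) + 1.76)^2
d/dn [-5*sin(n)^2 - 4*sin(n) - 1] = -2*(5*sin(n) + 2)*cos(n)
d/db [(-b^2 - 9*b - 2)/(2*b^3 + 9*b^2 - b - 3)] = (2*b^4 + 36*b^3 + 94*b^2 + 42*b + 25)/(4*b^6 + 36*b^5 + 77*b^4 - 30*b^3 - 53*b^2 + 6*b + 9)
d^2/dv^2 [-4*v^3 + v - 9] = -24*v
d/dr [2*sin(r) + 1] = 2*cos(r)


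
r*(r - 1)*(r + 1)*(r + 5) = r^4 + 5*r^3 - r^2 - 5*r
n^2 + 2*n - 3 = (n - 1)*(n + 3)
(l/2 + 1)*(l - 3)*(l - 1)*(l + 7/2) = l^4/2 + 3*l^3/4 - 6*l^2 - 23*l/4 + 21/2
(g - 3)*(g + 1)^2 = g^3 - g^2 - 5*g - 3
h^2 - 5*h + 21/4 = (h - 7/2)*(h - 3/2)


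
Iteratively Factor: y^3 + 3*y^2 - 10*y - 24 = (y - 3)*(y^2 + 6*y + 8) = (y - 3)*(y + 4)*(y + 2)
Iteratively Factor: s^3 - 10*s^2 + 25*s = (s - 5)*(s^2 - 5*s) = (s - 5)^2*(s)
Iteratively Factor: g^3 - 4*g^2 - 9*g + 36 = (g + 3)*(g^2 - 7*g + 12) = (g - 4)*(g + 3)*(g - 3)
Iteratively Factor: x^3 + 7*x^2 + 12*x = (x + 4)*(x^2 + 3*x) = x*(x + 4)*(x + 3)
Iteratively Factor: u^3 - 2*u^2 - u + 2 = (u - 1)*(u^2 - u - 2) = (u - 2)*(u - 1)*(u + 1)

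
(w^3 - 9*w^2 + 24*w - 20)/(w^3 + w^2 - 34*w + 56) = (w^2 - 7*w + 10)/(w^2 + 3*w - 28)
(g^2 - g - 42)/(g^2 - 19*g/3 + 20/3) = 3*(g^2 - g - 42)/(3*g^2 - 19*g + 20)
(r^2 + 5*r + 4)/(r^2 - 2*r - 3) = (r + 4)/(r - 3)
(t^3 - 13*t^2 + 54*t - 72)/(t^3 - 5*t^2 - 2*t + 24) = (t - 6)/(t + 2)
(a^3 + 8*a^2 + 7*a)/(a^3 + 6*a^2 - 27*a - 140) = a*(a + 1)/(a^2 - a - 20)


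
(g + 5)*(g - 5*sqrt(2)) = g^2 - 5*sqrt(2)*g + 5*g - 25*sqrt(2)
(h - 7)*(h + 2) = h^2 - 5*h - 14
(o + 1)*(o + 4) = o^2 + 5*o + 4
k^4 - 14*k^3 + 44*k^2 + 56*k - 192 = (k - 8)*(k - 6)*(k - 2)*(k + 2)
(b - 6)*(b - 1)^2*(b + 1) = b^4 - 7*b^3 + 5*b^2 + 7*b - 6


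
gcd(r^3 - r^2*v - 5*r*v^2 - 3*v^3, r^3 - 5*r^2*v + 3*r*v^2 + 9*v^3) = r^2 - 2*r*v - 3*v^2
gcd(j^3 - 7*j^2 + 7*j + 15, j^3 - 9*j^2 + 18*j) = j - 3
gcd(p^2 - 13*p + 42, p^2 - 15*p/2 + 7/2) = p - 7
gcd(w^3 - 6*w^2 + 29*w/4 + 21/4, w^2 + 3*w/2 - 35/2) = w - 7/2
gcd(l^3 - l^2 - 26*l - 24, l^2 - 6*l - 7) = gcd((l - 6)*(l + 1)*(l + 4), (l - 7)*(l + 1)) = l + 1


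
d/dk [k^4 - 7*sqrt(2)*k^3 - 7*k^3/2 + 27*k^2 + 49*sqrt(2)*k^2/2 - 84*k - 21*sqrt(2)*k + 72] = 4*k^3 - 21*sqrt(2)*k^2 - 21*k^2/2 + 54*k + 49*sqrt(2)*k - 84 - 21*sqrt(2)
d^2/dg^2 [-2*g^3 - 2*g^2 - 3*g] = -12*g - 4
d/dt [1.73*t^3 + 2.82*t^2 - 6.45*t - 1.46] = 5.19*t^2 + 5.64*t - 6.45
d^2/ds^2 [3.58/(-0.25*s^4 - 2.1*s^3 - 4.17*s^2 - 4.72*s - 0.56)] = ((10.74*s^2 + 45.108*s + 29.8572)*(0.25*s^4 + 2.1*s^3 + 4.17*s^2 + 4.72*s + 0.56) - 3.58*(1.0*s^3 + 6.3*s^2 + 8.34*s + 4.72)*(2.0*s^3 + 12.6*s^2 + 16.68*s + 9.44))/(0.25*s^4 + 2.1*s^3 + 4.17*s^2 + 4.72*s + 0.56)^3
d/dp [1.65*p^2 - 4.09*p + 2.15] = 3.3*p - 4.09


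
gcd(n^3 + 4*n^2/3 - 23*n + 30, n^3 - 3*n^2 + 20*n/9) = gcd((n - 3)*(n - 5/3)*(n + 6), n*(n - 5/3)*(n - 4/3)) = n - 5/3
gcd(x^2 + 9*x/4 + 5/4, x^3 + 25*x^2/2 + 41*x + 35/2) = 1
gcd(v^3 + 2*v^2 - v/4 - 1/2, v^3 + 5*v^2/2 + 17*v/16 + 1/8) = v + 2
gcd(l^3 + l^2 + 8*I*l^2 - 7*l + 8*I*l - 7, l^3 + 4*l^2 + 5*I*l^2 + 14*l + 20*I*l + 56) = l + 7*I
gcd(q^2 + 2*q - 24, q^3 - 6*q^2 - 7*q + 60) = q - 4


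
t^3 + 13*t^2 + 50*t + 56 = (t + 2)*(t + 4)*(t + 7)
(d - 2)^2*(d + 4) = d^3 - 12*d + 16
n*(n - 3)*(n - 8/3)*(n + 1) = n^4 - 14*n^3/3 + 7*n^2/3 + 8*n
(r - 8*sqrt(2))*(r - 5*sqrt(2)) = r^2 - 13*sqrt(2)*r + 80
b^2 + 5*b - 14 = (b - 2)*(b + 7)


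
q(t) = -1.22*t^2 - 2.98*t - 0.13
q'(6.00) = -17.62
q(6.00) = -61.93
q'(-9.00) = 18.98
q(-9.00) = -72.13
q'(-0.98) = -0.59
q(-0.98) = 1.62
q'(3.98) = -12.69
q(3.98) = -31.32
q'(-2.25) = 2.51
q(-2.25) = 0.40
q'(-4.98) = 9.17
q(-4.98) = -15.55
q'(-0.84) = -0.93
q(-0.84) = 1.51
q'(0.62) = -4.49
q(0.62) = -2.45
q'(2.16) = -8.25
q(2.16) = -12.26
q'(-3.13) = 4.66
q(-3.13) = -2.75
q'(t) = -2.44*t - 2.98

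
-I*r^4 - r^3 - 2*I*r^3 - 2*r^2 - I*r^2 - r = r*(r + 1)*(r - I)*(-I*r - I)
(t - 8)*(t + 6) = t^2 - 2*t - 48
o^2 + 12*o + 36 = (o + 6)^2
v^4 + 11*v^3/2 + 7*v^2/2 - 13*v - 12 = (v - 3/2)*(v + 1)*(v + 2)*(v + 4)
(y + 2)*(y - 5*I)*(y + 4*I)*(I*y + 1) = I*y^4 + 2*y^3 + 2*I*y^3 + 4*y^2 + 19*I*y^2 + 20*y + 38*I*y + 40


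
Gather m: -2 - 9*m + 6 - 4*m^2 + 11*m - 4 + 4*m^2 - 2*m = 0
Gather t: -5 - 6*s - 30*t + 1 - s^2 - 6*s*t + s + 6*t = -s^2 - 5*s + t*(-6*s - 24) - 4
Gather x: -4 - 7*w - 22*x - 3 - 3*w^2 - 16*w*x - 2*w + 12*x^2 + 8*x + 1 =-3*w^2 - 9*w + 12*x^2 + x*(-16*w - 14) - 6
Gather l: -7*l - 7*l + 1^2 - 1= -14*l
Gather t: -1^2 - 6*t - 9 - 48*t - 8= -54*t - 18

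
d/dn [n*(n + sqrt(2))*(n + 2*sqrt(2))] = 3*n^2 + 6*sqrt(2)*n + 4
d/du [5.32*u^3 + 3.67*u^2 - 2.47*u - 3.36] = 15.96*u^2 + 7.34*u - 2.47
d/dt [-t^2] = -2*t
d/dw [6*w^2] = 12*w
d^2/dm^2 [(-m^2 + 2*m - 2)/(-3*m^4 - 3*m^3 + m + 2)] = 2*(27*m^8 - 81*m^7 + 45*m^6 + 234*m^5 + 171*m^4 - 96*m^3 - 18*m^2 + 36*m + 10)/(27*m^12 + 81*m^11 + 81*m^10 - 108*m^8 - 135*m^7 - 45*m^6 + 45*m^5 + 72*m^4 + 35*m^3 - 6*m^2 - 12*m - 8)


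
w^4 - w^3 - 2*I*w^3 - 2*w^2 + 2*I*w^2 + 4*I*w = w*(w - 2)*(w + 1)*(w - 2*I)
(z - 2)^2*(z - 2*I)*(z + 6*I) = z^4 - 4*z^3 + 4*I*z^3 + 16*z^2 - 16*I*z^2 - 48*z + 16*I*z + 48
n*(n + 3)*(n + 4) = n^3 + 7*n^2 + 12*n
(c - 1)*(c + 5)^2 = c^3 + 9*c^2 + 15*c - 25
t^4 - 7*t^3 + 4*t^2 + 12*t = t*(t - 6)*(t - 2)*(t + 1)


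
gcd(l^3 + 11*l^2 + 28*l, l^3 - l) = l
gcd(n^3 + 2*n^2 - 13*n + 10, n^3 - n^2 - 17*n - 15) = 1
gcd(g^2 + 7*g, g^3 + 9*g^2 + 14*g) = g^2 + 7*g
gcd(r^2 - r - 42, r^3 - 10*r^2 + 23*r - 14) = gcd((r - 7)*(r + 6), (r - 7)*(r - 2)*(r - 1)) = r - 7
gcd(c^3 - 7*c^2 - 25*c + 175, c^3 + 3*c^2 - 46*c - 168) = c - 7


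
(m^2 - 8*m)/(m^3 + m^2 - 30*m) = (m - 8)/(m^2 + m - 30)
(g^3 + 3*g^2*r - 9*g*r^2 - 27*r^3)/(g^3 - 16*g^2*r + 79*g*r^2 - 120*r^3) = (g^2 + 6*g*r + 9*r^2)/(g^2 - 13*g*r + 40*r^2)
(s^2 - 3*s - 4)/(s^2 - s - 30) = (-s^2 + 3*s + 4)/(-s^2 + s + 30)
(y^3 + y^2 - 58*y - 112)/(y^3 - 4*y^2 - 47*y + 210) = (y^2 - 6*y - 16)/(y^2 - 11*y + 30)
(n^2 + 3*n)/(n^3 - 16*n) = (n + 3)/(n^2 - 16)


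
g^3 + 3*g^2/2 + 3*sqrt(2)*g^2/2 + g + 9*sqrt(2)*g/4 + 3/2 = (g + 3/2)*(g + sqrt(2)/2)*(g + sqrt(2))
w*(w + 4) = w^2 + 4*w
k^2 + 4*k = k*(k + 4)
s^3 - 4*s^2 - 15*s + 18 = (s - 6)*(s - 1)*(s + 3)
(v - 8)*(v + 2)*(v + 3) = v^3 - 3*v^2 - 34*v - 48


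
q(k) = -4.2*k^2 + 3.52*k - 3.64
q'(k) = 3.52 - 8.4*k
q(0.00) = -3.64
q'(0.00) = 3.52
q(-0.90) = -10.21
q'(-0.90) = 11.08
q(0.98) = -4.22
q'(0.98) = -4.71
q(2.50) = -21.09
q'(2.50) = -17.48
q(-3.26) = -59.75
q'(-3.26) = 30.90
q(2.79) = -26.51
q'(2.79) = -19.92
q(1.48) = -7.63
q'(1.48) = -8.91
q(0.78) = -3.45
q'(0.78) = -3.03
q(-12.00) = -650.68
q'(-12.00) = 104.32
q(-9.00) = -375.52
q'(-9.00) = 79.12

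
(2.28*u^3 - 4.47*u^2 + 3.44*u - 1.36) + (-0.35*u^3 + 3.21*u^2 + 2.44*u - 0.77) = 1.93*u^3 - 1.26*u^2 + 5.88*u - 2.13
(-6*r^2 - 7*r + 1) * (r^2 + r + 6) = -6*r^4 - 13*r^3 - 42*r^2 - 41*r + 6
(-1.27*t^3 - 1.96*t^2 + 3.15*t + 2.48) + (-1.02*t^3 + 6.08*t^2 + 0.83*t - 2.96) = -2.29*t^3 + 4.12*t^2 + 3.98*t - 0.48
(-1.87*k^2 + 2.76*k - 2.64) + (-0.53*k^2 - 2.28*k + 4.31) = -2.4*k^2 + 0.48*k + 1.67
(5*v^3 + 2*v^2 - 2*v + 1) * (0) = 0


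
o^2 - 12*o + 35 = (o - 7)*(o - 5)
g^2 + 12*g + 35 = (g + 5)*(g + 7)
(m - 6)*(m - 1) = m^2 - 7*m + 6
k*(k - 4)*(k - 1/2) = k^3 - 9*k^2/2 + 2*k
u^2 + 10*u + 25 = (u + 5)^2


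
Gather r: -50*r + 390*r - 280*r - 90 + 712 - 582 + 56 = 60*r + 96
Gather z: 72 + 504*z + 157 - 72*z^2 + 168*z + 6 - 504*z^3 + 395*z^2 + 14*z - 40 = -504*z^3 + 323*z^2 + 686*z + 195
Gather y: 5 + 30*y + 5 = 30*y + 10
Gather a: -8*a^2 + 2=2 - 8*a^2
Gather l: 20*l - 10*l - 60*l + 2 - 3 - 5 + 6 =-50*l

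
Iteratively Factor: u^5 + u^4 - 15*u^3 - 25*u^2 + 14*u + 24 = (u + 2)*(u^4 - u^3 - 13*u^2 + u + 12) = (u - 4)*(u + 2)*(u^3 + 3*u^2 - u - 3) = (u - 4)*(u + 1)*(u + 2)*(u^2 + 2*u - 3) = (u - 4)*(u + 1)*(u + 2)*(u + 3)*(u - 1)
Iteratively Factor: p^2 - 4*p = (p - 4)*(p)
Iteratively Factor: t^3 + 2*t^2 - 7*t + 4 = (t + 4)*(t^2 - 2*t + 1) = (t - 1)*(t + 4)*(t - 1)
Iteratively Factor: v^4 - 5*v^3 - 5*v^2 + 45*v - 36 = (v - 3)*(v^3 - 2*v^2 - 11*v + 12) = (v - 4)*(v - 3)*(v^2 + 2*v - 3) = (v - 4)*(v - 3)*(v + 3)*(v - 1)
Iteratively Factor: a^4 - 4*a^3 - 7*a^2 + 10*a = (a)*(a^3 - 4*a^2 - 7*a + 10) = a*(a - 5)*(a^2 + a - 2) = a*(a - 5)*(a - 1)*(a + 2)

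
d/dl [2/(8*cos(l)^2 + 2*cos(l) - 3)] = 4*(8*cos(l) + 1)*sin(l)/(8*cos(l)^2 + 2*cos(l) - 3)^2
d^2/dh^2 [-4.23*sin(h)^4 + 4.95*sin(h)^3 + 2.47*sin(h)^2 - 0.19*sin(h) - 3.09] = 67.68*sin(h)^4 - 44.55*sin(h)^3 - 60.64*sin(h)^2 + 29.89*sin(h) + 4.94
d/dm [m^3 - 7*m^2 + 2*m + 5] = 3*m^2 - 14*m + 2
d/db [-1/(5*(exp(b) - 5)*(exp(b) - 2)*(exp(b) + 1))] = ((exp(b) - 5)*(exp(b) - 2) + (exp(b) - 5)*(exp(b) + 1) + (exp(b) - 2)*(exp(b) + 1))/(20*(exp(b) - 5)^2*(exp(b) - 2)^2*cosh(b/2)^2)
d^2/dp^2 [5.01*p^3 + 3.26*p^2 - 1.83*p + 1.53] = 30.06*p + 6.52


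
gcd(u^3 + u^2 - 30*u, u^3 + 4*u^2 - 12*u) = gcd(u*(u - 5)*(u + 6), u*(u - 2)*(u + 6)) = u^2 + 6*u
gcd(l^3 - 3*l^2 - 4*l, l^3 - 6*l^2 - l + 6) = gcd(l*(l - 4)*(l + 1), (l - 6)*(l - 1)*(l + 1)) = l + 1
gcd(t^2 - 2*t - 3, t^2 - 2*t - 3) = t^2 - 2*t - 3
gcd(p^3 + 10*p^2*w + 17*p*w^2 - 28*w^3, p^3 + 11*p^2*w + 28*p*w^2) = p^2 + 11*p*w + 28*w^2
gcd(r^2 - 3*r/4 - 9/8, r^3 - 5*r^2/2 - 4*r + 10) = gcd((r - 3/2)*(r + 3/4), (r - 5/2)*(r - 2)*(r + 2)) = 1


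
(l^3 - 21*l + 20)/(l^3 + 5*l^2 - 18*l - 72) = (l^2 + 4*l - 5)/(l^2 + 9*l + 18)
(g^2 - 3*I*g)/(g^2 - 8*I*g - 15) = g/(g - 5*I)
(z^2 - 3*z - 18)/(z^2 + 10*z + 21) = (z - 6)/(z + 7)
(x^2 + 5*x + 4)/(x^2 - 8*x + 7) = (x^2 + 5*x + 4)/(x^2 - 8*x + 7)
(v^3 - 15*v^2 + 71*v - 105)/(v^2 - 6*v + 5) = (v^2 - 10*v + 21)/(v - 1)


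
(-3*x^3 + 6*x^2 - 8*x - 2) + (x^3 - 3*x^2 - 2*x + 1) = -2*x^3 + 3*x^2 - 10*x - 1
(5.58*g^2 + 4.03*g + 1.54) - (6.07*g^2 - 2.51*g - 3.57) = -0.49*g^2 + 6.54*g + 5.11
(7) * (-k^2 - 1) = -7*k^2 - 7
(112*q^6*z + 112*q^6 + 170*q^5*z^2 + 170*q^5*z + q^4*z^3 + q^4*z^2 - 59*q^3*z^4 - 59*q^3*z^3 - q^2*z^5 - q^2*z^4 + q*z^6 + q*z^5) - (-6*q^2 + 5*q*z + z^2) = 112*q^6*z + 112*q^6 + 170*q^5*z^2 + 170*q^5*z + q^4*z^3 + q^4*z^2 - 59*q^3*z^4 - 59*q^3*z^3 - q^2*z^5 - q^2*z^4 + 6*q^2 + q*z^6 + q*z^5 - 5*q*z - z^2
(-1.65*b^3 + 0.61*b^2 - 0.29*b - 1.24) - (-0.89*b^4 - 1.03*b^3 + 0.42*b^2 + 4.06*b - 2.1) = 0.89*b^4 - 0.62*b^3 + 0.19*b^2 - 4.35*b + 0.86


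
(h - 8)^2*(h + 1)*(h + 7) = h^4 - 8*h^3 - 57*h^2 + 400*h + 448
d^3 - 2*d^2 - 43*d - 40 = (d - 8)*(d + 1)*(d + 5)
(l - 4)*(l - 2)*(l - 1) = l^3 - 7*l^2 + 14*l - 8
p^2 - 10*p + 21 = (p - 7)*(p - 3)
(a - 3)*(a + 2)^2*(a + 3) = a^4 + 4*a^3 - 5*a^2 - 36*a - 36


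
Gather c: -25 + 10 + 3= -12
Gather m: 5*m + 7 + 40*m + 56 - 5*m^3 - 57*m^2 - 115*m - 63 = -5*m^3 - 57*m^2 - 70*m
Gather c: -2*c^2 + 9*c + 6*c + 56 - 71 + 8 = -2*c^2 + 15*c - 7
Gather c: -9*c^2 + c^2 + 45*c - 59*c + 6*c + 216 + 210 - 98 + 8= -8*c^2 - 8*c + 336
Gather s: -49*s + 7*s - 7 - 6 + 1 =-42*s - 12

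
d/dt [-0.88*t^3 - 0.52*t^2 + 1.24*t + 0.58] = -2.64*t^2 - 1.04*t + 1.24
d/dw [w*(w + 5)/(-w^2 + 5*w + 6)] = 2*(5*w^2 + 6*w + 15)/(w^4 - 10*w^3 + 13*w^2 + 60*w + 36)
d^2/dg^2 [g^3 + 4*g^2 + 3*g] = 6*g + 8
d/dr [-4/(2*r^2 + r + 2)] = 4*(4*r + 1)/(2*r^2 + r + 2)^2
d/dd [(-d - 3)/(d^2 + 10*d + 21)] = 1/(d^2 + 14*d + 49)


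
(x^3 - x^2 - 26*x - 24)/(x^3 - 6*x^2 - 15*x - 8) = (x^2 - 2*x - 24)/(x^2 - 7*x - 8)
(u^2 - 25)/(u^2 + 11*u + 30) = (u - 5)/(u + 6)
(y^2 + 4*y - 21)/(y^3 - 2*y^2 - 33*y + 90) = (y + 7)/(y^2 + y - 30)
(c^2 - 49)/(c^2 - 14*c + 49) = (c + 7)/(c - 7)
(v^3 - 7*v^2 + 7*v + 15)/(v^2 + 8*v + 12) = (v^3 - 7*v^2 + 7*v + 15)/(v^2 + 8*v + 12)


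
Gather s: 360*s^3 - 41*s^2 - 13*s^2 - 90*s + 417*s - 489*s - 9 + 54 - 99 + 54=360*s^3 - 54*s^2 - 162*s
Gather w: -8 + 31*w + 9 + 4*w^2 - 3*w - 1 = 4*w^2 + 28*w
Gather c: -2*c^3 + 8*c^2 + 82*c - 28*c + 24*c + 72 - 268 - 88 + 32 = -2*c^3 + 8*c^2 + 78*c - 252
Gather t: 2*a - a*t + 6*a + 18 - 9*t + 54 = 8*a + t*(-a - 9) + 72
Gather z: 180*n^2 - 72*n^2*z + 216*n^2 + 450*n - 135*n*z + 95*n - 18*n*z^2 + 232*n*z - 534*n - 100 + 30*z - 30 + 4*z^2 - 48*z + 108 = 396*n^2 + 11*n + z^2*(4 - 18*n) + z*(-72*n^2 + 97*n - 18) - 22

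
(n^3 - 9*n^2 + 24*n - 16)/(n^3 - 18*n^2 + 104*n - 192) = (n^2 - 5*n + 4)/(n^2 - 14*n + 48)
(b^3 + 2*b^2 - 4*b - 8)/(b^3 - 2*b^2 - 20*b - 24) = (b - 2)/(b - 6)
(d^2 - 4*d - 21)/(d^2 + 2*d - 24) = (d^2 - 4*d - 21)/(d^2 + 2*d - 24)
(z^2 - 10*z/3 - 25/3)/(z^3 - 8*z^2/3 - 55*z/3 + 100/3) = (3*z + 5)/(3*z^2 + 7*z - 20)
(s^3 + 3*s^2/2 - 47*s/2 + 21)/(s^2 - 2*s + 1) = (s^2 + 5*s/2 - 21)/(s - 1)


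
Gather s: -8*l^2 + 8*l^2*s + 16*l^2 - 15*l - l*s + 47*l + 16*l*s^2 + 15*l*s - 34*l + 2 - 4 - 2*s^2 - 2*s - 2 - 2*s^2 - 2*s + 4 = 8*l^2 - 2*l + s^2*(16*l - 4) + s*(8*l^2 + 14*l - 4)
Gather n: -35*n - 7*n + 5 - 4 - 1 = -42*n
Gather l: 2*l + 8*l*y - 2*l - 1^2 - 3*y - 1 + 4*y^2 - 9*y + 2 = 8*l*y + 4*y^2 - 12*y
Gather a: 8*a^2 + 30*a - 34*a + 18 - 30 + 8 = 8*a^2 - 4*a - 4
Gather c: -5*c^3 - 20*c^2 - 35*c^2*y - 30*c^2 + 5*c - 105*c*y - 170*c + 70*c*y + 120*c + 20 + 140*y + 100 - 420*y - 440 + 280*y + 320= -5*c^3 + c^2*(-35*y - 50) + c*(-35*y - 45)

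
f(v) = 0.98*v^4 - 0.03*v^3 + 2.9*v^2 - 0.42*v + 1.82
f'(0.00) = -0.42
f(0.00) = 1.82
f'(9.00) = 2902.17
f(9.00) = 6640.85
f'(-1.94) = -40.63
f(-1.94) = 27.65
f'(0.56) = 3.49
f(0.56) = 2.59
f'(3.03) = 125.37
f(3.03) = 108.94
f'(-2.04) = -45.91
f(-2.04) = 31.97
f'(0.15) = 0.46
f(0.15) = 1.82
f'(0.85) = 6.85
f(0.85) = 4.05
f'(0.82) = 6.44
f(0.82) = 3.85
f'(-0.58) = -4.58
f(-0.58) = 3.16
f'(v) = 3.92*v^3 - 0.09*v^2 + 5.8*v - 0.42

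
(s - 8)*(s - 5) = s^2 - 13*s + 40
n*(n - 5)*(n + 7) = n^3 + 2*n^2 - 35*n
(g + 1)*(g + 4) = g^2 + 5*g + 4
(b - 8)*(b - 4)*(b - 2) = b^3 - 14*b^2 + 56*b - 64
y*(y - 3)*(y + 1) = y^3 - 2*y^2 - 3*y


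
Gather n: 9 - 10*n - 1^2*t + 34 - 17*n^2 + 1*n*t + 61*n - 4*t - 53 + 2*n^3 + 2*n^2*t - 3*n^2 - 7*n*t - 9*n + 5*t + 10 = 2*n^3 + n^2*(2*t - 20) + n*(42 - 6*t)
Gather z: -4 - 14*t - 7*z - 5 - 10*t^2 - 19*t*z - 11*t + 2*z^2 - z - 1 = -10*t^2 - 25*t + 2*z^2 + z*(-19*t - 8) - 10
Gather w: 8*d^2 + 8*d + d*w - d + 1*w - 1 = 8*d^2 + 7*d + w*(d + 1) - 1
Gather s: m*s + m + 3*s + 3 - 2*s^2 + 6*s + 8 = m - 2*s^2 + s*(m + 9) + 11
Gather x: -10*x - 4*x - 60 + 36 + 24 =-14*x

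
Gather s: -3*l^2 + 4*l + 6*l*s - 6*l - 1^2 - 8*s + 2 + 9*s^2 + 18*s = -3*l^2 - 2*l + 9*s^2 + s*(6*l + 10) + 1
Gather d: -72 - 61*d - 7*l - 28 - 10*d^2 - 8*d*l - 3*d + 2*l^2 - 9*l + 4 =-10*d^2 + d*(-8*l - 64) + 2*l^2 - 16*l - 96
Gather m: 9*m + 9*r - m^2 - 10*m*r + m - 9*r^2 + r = -m^2 + m*(10 - 10*r) - 9*r^2 + 10*r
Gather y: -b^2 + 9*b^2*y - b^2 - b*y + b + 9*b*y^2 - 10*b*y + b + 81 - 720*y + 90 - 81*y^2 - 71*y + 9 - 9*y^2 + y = -2*b^2 + 2*b + y^2*(9*b - 90) + y*(9*b^2 - 11*b - 790) + 180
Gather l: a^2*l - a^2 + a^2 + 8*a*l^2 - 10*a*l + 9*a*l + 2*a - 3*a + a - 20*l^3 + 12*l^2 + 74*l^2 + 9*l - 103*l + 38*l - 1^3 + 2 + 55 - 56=-20*l^3 + l^2*(8*a + 86) + l*(a^2 - a - 56)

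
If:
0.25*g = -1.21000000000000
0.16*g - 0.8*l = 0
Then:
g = -4.84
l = -0.97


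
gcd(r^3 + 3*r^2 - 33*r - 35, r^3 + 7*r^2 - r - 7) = r^2 + 8*r + 7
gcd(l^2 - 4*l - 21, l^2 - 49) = l - 7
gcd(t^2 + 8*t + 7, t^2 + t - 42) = t + 7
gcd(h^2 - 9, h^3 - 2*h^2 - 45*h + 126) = h - 3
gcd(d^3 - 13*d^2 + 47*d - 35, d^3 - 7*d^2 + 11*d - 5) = d^2 - 6*d + 5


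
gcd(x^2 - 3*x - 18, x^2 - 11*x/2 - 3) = x - 6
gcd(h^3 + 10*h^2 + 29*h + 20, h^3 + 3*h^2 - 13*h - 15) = h^2 + 6*h + 5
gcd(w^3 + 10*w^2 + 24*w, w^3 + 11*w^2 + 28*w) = w^2 + 4*w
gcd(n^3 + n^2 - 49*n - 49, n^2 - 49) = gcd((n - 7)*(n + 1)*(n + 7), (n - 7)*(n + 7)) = n^2 - 49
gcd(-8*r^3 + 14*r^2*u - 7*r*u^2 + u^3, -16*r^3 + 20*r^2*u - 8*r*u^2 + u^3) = 8*r^2 - 6*r*u + u^2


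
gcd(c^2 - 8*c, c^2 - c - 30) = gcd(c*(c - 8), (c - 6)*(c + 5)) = 1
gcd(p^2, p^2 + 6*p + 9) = 1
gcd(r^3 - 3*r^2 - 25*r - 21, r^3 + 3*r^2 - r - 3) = r^2 + 4*r + 3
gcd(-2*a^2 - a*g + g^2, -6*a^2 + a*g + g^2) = 2*a - g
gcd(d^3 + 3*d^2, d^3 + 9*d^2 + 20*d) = d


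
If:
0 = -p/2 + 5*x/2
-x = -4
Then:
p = 20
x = 4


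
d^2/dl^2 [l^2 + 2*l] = 2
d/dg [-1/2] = 0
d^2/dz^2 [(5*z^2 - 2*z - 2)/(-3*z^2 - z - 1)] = 22*(3*z^3 + 9*z^2 - 1)/(27*z^6 + 27*z^5 + 36*z^4 + 19*z^3 + 12*z^2 + 3*z + 1)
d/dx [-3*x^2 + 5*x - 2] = 5 - 6*x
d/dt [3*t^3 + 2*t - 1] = 9*t^2 + 2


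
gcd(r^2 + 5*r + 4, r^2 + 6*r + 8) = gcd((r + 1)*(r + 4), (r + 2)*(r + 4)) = r + 4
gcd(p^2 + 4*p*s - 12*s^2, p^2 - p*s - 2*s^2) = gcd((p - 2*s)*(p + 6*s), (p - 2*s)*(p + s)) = p - 2*s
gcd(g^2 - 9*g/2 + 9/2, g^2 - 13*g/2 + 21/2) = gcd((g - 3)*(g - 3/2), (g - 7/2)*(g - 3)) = g - 3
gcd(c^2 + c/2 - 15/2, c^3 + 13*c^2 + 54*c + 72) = c + 3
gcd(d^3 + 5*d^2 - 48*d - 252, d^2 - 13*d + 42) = d - 7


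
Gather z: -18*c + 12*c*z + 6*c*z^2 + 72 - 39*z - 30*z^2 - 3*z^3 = -18*c - 3*z^3 + z^2*(6*c - 30) + z*(12*c - 39) + 72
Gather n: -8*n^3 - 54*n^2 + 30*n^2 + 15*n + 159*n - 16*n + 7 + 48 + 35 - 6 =-8*n^3 - 24*n^2 + 158*n + 84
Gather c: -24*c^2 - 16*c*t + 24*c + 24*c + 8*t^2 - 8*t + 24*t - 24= -24*c^2 + c*(48 - 16*t) + 8*t^2 + 16*t - 24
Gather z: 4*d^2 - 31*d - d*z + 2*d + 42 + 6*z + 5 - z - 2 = 4*d^2 - 29*d + z*(5 - d) + 45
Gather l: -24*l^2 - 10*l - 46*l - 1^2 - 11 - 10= -24*l^2 - 56*l - 22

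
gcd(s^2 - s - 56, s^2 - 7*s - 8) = s - 8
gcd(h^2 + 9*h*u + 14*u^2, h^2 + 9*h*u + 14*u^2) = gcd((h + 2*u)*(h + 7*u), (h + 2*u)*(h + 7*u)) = h^2 + 9*h*u + 14*u^2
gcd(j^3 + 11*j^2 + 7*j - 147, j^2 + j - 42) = j + 7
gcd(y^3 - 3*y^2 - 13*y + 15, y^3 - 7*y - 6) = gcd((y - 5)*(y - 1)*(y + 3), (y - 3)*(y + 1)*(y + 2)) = 1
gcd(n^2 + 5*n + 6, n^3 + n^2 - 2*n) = n + 2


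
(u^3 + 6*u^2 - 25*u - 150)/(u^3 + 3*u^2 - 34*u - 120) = (u^2 + u - 30)/(u^2 - 2*u - 24)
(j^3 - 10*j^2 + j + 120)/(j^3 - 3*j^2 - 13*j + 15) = (j - 8)/(j - 1)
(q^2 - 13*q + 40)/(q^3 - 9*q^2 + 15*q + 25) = (q - 8)/(q^2 - 4*q - 5)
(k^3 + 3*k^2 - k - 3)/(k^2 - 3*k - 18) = (k^2 - 1)/(k - 6)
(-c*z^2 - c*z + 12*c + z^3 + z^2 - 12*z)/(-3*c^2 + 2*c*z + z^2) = (z^2 + z - 12)/(3*c + z)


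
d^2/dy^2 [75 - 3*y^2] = -6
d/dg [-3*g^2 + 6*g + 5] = 6 - 6*g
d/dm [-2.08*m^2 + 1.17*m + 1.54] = 1.17 - 4.16*m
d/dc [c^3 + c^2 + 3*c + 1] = 3*c^2 + 2*c + 3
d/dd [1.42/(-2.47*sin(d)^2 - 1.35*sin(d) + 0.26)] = (7.0148*sin(d) + 1.917)*cos(d)/(2.47*sin(d)^2 + 1.35*sin(d) - 0.26)^2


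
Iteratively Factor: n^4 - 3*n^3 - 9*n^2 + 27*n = (n - 3)*(n^3 - 9*n) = (n - 3)^2*(n^2 + 3*n) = n*(n - 3)^2*(n + 3)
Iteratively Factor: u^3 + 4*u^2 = (u)*(u^2 + 4*u) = u^2*(u + 4)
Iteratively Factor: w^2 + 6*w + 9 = (w + 3)*(w + 3)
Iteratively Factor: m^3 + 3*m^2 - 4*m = (m + 4)*(m^2 - m) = (m - 1)*(m + 4)*(m)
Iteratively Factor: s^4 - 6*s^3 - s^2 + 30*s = (s + 2)*(s^3 - 8*s^2 + 15*s) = s*(s + 2)*(s^2 - 8*s + 15) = s*(s - 5)*(s + 2)*(s - 3)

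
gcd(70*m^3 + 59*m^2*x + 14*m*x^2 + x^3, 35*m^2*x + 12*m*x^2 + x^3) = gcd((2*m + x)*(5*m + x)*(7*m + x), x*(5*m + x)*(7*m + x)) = 35*m^2 + 12*m*x + x^2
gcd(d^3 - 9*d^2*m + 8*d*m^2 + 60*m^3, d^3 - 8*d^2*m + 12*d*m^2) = d - 6*m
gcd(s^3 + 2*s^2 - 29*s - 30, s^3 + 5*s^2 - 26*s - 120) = s^2 + s - 30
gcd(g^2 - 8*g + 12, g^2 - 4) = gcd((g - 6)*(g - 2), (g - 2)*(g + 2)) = g - 2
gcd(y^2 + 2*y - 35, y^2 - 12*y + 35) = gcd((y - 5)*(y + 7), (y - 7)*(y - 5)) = y - 5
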